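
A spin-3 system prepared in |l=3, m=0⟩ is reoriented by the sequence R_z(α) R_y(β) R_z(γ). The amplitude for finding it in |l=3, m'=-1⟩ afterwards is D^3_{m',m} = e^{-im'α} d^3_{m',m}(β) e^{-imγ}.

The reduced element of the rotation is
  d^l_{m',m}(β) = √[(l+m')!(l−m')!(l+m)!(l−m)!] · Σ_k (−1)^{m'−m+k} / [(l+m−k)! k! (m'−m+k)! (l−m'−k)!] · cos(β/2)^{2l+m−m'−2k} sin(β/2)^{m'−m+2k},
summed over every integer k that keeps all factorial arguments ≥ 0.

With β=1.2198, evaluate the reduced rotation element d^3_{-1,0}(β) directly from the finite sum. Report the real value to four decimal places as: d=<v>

d=-0.1663

d^3_{-1,0}(β=1.2198) via the finite sum:
c=cos(1.219800/2)=0.819705, s=sin(1.219800/2)=0.572785; N=√[2·24·6·6]=41.569219
k: max(0,(0)−(-1))=1 … min(3+(0),3−(-1))=3
  k=1: (−1)^0·41.5692/(12)·0.8197^5·0.5728^1 = +0.734296
  k=2: (−1)^1·41.5692/(4)·0.8197^3·0.5728^3 = -1.075626
  k=3: (−1)^2·41.5692/(12)·0.8197^1·0.5728^5 = +0.175069
d^3_{-1,0}(1.2198) = +0.734296 -1.075626 +0.175069 = -0.166261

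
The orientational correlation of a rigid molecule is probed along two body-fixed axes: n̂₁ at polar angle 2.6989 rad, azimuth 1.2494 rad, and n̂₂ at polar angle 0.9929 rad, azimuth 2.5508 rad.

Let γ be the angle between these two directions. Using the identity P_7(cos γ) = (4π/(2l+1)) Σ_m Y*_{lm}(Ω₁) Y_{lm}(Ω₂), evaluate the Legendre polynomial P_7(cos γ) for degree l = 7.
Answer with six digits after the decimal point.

Term-by-term m-sum for l=7 (normalisation 4π/15 = 0.837758):
  m=-7: (-0.001030+0.000831i) × (+0.078888+0.121242i) = -0.000182-0.000059i  (running Σ = -0.000182-0.000059i)
  m=-6: (-0.003656-0.009786i) × (-0.324667-0.138479i) = -0.000168+0.003684i  (running Σ = -0.000350+0.003624i)
  m=-5: (+0.050855-0.001841i) × (+0.427946-0.081251i) = +0.021614-0.004920i  (running Σ = +0.021264-0.001296i)
  m=-4: (-0.047839+0.163159i) × (-0.123535+0.121824i) = -0.013967-0.025984i  (running Σ = +0.007297-0.027280i)
  m=-3: (-0.317560-0.220349i) × (-0.051565+0.252327i) = +0.071975-0.068767i  (running Σ = +0.079272-0.096046i)
  m=-2: (+0.426081-0.319089i) × (-0.115840-0.282444i) = -0.139482-0.083381i  (running Σ = -0.060210-0.179427i)
  m=-1: (+0.075586+0.227025i) × (-0.115812-0.077676i) = +0.008881-0.032164i  (running Σ = -0.051329-0.211591i)
  m=0: (+0.387832-0.000000i) × (+0.324081+0.000000i) = +0.125689+0.000000i  (running Σ = +0.074360-0.211591i)
  m=1: (-0.075586+0.227025i) × (+0.115812-0.077676i) = +0.008881+0.032164i  (running Σ = +0.083240-0.179427i)
  m=2: (+0.426081+0.319089i) × (-0.115840+0.282444i) = -0.139482+0.083381i  (running Σ = -0.056241-0.096046i)
  m=3: (+0.317560-0.220349i) × (+0.051565+0.252327i) = +0.071975+0.068767i  (running Σ = +0.015734-0.027280i)
  m=4: (-0.047839-0.163159i) × (-0.123535-0.121824i) = -0.013967+0.025984i  (running Σ = +0.001767-0.001296i)
  m=5: (-0.050855-0.001841i) × (-0.427946-0.081251i) = +0.021614+0.004920i  (running Σ = +0.023381+0.003624i)
  m=6: (-0.003656+0.009786i) × (-0.324667+0.138479i) = -0.000168-0.003684i  (running Σ = +0.023213-0.000059i)
  m=7: (+0.001030+0.000831i) × (-0.078888+0.121242i) = -0.000182+0.000059i  (running Σ = +0.023030+0.000000i)
Total Σ_m = +0.023030+0.000000i. Multiply by 0.837758: +0.019294+0.000000i. P_7(cos γ) = 0.019294

0.019294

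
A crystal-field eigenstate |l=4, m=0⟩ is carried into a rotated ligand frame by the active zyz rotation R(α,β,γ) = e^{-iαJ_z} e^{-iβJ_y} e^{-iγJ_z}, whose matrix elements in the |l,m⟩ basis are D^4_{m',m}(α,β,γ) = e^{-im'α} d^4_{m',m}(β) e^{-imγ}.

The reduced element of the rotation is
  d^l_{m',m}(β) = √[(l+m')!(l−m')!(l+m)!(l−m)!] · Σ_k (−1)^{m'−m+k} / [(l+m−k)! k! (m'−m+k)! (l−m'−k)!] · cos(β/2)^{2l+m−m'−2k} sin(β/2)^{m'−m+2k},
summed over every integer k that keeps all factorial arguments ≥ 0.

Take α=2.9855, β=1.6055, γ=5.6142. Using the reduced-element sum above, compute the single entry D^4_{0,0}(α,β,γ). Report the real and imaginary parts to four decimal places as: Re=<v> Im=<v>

Split into d^4_{0,0}(β=1.6055) × two z-phases.
With c≡cos(β/2)=0.694731 and s≡sin(β/2)=0.719269, N=[24·24·24·24]^{1/2}=576.000000
The bounds max(0,m−m')=0 and min(l+m,l−m')=4 give 5 terms
  k=0: (−1)^0·576.0000/(576)·0.6947^8·0.7193^0 = +0.054267
  k=1: (−1)^1·576.0000/(36)·0.6947^6·0.7193^2 = -0.930689
  k=2: (−1)^2·576.0000/(16)·0.6947^4·0.7193^4 = +2.244586
  k=3: (−1)^3·576.0000/(36)·0.6947^2·0.7193^6 = -1.069308
  k=4: (−1)^4·576.0000/(576)·0.6947^0·0.7193^8 = +0.071636
d^4_{0,0}(1.6055) = +0.054267 -0.930689 +2.244586 -1.069308 +0.071636 = +0.370492
Attach z-rotation phases: D = e^{-i(0)(2.9855)}·(+0.370492)·e^{-i(0)(5.6142)} = +0.370492+0.000000i

Re=0.3705 Im=0.0000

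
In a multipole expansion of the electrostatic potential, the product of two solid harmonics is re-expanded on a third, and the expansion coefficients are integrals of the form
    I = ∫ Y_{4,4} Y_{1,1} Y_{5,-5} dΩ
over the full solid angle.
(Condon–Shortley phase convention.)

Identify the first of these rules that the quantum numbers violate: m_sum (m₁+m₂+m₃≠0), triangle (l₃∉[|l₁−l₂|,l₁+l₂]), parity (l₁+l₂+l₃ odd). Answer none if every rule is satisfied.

Σmᵢ = 0  ✓
l₃∈[|l₁−l₂|,l₁+l₂]=[3,5], have l₃=5  ✓
Σlᵢ = 10 ⇒ even  ✓

none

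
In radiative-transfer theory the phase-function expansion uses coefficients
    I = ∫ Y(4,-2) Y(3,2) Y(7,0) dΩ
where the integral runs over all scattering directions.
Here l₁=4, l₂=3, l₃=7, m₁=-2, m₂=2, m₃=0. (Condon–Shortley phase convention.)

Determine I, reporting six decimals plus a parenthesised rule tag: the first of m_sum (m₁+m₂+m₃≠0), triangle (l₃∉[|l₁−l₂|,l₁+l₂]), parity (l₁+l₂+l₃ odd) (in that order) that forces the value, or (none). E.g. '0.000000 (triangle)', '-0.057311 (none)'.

0.081694 (none)

Rules hold: Σm=0, L=14 even, 1≤7≤7.
N = 9·7·15 = 945
Δ = 0!·8!·6!/15! = 1/45045
Racah Σ t=0..0: t=0:+1/20736 = 1/20736
⇒ 3j(4 3 7; 0 0 0)² = 35/1287, sgn -1
Racah Σ t=0..0: t=0:+1/172800 = 1/172800
⇒ 3j(4 3 7; -2 2 0)² = 7/2145, sgn -1
4πI² = N·(3j₀)²·(3jₘ)² = 1715/20449
I = +1·√(0.0838672/4π) = 0.08169418
No selection rule forces the value: the integral is nonzero (none).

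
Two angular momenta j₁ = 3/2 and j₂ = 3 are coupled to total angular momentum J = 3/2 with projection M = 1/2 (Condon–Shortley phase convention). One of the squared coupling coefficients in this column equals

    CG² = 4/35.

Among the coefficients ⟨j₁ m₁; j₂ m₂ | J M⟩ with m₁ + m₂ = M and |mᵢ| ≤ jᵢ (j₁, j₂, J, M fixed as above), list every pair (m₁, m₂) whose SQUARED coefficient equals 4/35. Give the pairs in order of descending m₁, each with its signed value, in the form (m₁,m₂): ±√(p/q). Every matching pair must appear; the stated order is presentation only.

(3/2,-1): +√(4/35)

Admissible pairs with m₁+m₂ = M = 1/2: (-3/2,2), (-1/2,1), (1/2,0), (3/2,-1)
  (m₁,m₂)=(3/2,-1): CG² = 4/35, CG = +√(4/35)   ← matches the target
  (m₁,m₂)=(1/2,0): CG² = 9/35, CG = −√(9/35)
  (m₁,m₂)=(-1/2,1): CG² = 12/35, CG = +√(12/35)
  (m₁,m₂)=(-3/2,2): CG² = 2/7, CG = −√(2/7)
Pairs with CG² = 4/35: (3/2,-1): +√(4/35)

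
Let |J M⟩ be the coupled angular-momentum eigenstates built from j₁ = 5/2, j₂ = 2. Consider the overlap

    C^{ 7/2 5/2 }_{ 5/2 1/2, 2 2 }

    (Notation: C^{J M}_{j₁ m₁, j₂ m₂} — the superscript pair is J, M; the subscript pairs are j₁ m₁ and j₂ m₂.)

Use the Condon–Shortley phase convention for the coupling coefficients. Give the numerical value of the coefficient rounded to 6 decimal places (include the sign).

−√(32/63) ≈ -0.712697

triangle: 1!·4!·3!/9! = 144/362880
(j±m)!: 3!·2!·4!·0!·6!·1! = 207360
prefactor² = (2J+1)·Δ·N² = 4608/7
  k=1: −1/(1!·0!·1!·3!·3!·0!) = -1/36
Σ = -1/36  ⇒  CG² = 4608/7·(-1/36)² = 32/63
CG = −√(32/63) = -0.712697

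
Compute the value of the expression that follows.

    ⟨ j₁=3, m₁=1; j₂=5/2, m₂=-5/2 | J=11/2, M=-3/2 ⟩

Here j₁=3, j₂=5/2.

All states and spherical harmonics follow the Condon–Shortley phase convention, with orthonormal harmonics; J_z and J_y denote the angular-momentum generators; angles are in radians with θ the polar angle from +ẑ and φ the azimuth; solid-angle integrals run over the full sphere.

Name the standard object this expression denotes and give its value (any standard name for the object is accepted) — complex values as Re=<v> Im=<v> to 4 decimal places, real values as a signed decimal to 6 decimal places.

This is a Clebsch–Gordan (vector-coupling) coefficient.
√[12·0!6!5!/12! · 4!2!0!5!4!7!] = √(16588800/11)
  +(−1)^0/∏(0,0,2,0,4,5)! = 1/5760  (running 1/5760)
⟨..|..⟩ = √(16588800/11)·(1/5760) = +0.213201

Clebsch–Gordan coefficient, +√(1/22) ≈ +0.213201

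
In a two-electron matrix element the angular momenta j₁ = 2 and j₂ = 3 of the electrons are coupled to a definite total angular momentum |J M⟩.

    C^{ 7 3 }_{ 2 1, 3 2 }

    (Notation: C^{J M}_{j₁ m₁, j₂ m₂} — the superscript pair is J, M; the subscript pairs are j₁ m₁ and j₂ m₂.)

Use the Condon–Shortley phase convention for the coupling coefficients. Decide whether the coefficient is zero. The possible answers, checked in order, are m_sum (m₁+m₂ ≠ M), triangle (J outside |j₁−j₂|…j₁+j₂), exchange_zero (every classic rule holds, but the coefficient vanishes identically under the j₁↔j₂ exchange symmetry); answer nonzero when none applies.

m-sum: m₁+m₂ = 1+2 = 3, M = 3  ✓
triangle: need |j₁−j₂| ≤ J ≤ j₁+j₂, i.e. J ∈ [1, 5]; J = 7 is outside ✗ ⇒ coefficient is 0

triangle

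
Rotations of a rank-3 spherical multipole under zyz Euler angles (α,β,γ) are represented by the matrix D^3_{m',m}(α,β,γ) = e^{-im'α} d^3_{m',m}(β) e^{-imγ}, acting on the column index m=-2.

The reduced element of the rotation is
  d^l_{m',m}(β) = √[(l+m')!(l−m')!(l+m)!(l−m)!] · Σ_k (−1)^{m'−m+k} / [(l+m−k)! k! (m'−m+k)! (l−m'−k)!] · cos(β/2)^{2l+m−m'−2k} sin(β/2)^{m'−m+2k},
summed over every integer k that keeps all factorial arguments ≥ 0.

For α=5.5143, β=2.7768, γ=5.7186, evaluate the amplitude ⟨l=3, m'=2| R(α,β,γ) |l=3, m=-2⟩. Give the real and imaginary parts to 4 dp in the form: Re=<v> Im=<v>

Split into d^3_{2,-2}(β=2.7768) × two z-phases.
c=cos(2.776800/2)=0.181387, s=sin(2.776800/2)=0.983412; N=√[120·1·1·120]=120.000000
The bounds max(0,m−m')=0 and min(l+m,l−m')=1 give 2 terms
  k=0: (−1)^4·120.0000/(24)·0.1814^2·0.9834^4 = +0.153859
  k=1: (−1)^5·120.0000/(120)·0.1814^0·0.9834^6 = -0.904508
d^3_{2,-2}(2.7768) = +0.153859 -0.904508 = -0.750650
Phases: e^{-i·(2)·5.5143}=+0.033020+0.999455i, e^{-i·(-2)·5.7186}=+0.427410-0.904058i ⇒ D=-0.688855-0.298252i

Re=-0.6889 Im=-0.2983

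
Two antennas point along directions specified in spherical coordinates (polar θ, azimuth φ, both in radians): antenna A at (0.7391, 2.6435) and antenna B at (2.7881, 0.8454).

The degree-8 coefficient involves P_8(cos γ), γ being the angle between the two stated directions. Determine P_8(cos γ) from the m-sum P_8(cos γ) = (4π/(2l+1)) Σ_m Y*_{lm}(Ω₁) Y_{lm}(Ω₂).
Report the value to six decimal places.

0.210823

Expand P_8 via completeness: Σ_{m} conj(Y_{8,m}) at Ω₁ times Y_{8,m} at Ω₂ —
  term(m=-8) = (-0.000001, 0.000002)   from Y*(Ω₁)=(-0.014535, 0.016318), Y(Ω₂)=(0.000094, -0.000049)
  term(m=-7) = (-0.000110, -0.000002)   from Y*(Ω₁)=(0.090251, -0.032439), Y(Ω₂)=(-0.001076, -0.000412)
  term(m=-6) = (-0.000411, -0.001957)   from Y*(Ω₁)=(-0.250036, -0.038566), Y(Ω₂)=(0.002785, 0.007398)
  term(m=-5) = (0.015196, -0.007048)   from Y*(Ω₁)=(0.344341, 0.262384), Y(Ω₂)=(0.018053, -0.034225)
  term(m=-4) = (0.036651, 0.047071)   from Y*(Ω₁)=(-0.176490, -0.393546), Y(Ω₂)=(-0.134352, 0.032879)
  term(m=-3) = (-0.018969, 0.023366)   from Y*(Ω₁)=(-0.006552, 0.085463), Y(Ω₂)=(0.288720, 0.199818)
  term(m=-2) = (0.175306, 0.085681)   from Y*(Ω₁)=(-0.185762, 0.286893), Y(Ω₂)=(-0.068346, -0.566795)
  term(m=-1) = (-0.023589, 0.101985)   from Y*(Ω₁)=(0.230613, -0.125414), Y(Ω₂)=(-0.264549, 0.298365)
  term(m=+0) = (-0.082942, 0.000000)   from Y*(Ω₁)=(0.269116, -0.000000), Y(Ω₂)=(-0.308200, 0.000000)
  term(m=+1) = (-0.023589, -0.101985)   from Y*(Ω₁)=(-0.230613, -0.125414), Y(Ω₂)=(0.264549, 0.298365)
  term(m=+2) = (0.175306, -0.085681)   from Y*(Ω₁)=(-0.185762, -0.286893), Y(Ω₂)=(-0.068346, 0.566795)
  term(m=+3) = (-0.018969, -0.023366)   from Y*(Ω₁)=(0.006552, 0.085463), Y(Ω₂)=(-0.288720, 0.199818)
  term(m=+4) = (0.036651, -0.047071)   from Y*(Ω₁)=(-0.176490, 0.393546), Y(Ω₂)=(-0.134352, -0.032879)
  term(m=+5) = (0.015196, 0.007048)   from Y*(Ω₁)=(-0.344341, 0.262384), Y(Ω₂)=(-0.018053, -0.034225)
  term(m=+6) = (-0.000411, 0.001957)   from Y*(Ω₁)=(-0.250036, 0.038566), Y(Ω₂)=(0.002785, -0.007398)
  term(m=+7) = (-0.000110, 0.000002)   from Y*(Ω₁)=(-0.090251, -0.032439), Y(Ω₂)=(0.001076, -0.000412)
  term(m=+8) = (-0.000001, -0.000002)   from Y*(Ω₁)=(-0.014535, -0.016318), Y(Ω₂)=(0.000094, 0.000049)
Σ over m = (0.285205, 0.000000); ×(4π/17) → (0.210823, 0.000000). Real part: 0.210823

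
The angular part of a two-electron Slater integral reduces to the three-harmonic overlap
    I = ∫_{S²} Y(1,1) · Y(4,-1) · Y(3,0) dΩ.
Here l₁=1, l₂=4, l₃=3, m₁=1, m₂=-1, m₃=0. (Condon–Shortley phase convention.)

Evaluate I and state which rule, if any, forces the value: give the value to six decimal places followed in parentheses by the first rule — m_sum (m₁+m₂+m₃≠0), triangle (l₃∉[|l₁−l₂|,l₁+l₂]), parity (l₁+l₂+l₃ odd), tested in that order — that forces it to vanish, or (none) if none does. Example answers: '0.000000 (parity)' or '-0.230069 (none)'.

-0.194664 (none)

m-sum 0 ✓  L=8 even ✓  3≤3≤5 ✓
Π(2lᵢ+1) = 3×9×7 = 189
triangle coeff Δ(1,4,3) = 1/252
Σ_t [1,1]: t=1:−1/36 = -1/36
(3j)²=4/63 [(1 4 3; 0 0 0)], sign=+1
Σ_t [0,0]: t=0:+1/72 = 1/72
(3j)²=5/126 [(1 4 3; 1 -1 0)], sign=-1
⇒ 4πI² = 10/21
I = (-1)√(10/21/(4π)) = -0.19466390
No selection rule forces the value: the integral is nonzero (none).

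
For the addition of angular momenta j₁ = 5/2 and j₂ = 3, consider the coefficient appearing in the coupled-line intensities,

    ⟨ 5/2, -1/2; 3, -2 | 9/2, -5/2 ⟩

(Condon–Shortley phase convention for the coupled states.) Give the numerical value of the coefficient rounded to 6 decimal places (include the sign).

+√(49/198) ≈ +0.497468

triangle: 1!*4!*5!/11! = 2880/39916800
(j±m)!: 2!*3!*1!*5!*2!*7! = 14515200
prefactor² = (2J+1)*Δ*N² = 115200/11
  k=0: +1/(0!*1!*3!*1!*1!*4!) = 1/144
  k=1: −1/(1!*0!*2!*0!*2!*5!) = -1/480
Σ = 7/1440  ⇒  CG² = 115200/11*(7/1440)² = 49/198
CG = +√(49/198) = +0.497468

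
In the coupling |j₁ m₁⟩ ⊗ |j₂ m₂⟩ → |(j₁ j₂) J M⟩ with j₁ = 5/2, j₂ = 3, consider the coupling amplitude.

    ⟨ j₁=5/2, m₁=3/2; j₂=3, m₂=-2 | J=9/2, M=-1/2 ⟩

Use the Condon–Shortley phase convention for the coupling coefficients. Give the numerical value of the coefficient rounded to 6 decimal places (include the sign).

+0.510355  (= +√(361/1386))

j₁+j₂−J=1  J+j₁−j₂=4  J−j₁+j₂=5  j₁+j₂+J+1=11
(j₁±m₁, j₂±m₂, J±M) = (4,1,1,5,4,5)
P² = 460800/77
sum k=0..1:
  [0] +1/144 = 1/144
  [1] −1/2880 = -1/2880
S = 19/2880
C² = P²·S² = 361/1386 ; C = +0.510355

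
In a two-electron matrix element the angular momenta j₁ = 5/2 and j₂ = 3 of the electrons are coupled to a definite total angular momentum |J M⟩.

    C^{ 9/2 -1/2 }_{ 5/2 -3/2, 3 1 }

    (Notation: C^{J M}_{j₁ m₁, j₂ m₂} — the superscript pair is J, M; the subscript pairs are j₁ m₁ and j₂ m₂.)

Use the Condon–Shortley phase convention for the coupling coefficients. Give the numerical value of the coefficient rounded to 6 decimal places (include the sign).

j₁+j₂−J=1  J+j₁−j₂=4  J−j₁+j₂=5  j₁+j₂+J+1=11
(j₁±m₁, j₂±m₂, J±M) = (1,4,4,2,4,5)
P² = 184320/77
sum k=0..1:
  [0] +1/576 = 1/576
  [1] −1/72 = -1/72
S = -7/576
C² = P²·S² = 35/99 ; C = -0.594588

−√(35/99) = -0.594588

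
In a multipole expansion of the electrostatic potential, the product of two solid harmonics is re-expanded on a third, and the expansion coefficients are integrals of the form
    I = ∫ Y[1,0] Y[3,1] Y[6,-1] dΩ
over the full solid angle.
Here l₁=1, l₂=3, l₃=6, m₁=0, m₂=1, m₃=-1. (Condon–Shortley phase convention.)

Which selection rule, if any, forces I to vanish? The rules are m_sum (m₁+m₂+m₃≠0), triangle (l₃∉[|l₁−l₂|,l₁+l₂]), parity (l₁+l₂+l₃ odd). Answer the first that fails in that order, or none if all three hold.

triangle

m₁+m₂+m₃ = 0 + 1 − 1 = 0  ✓
triangle: need |l₁−l₂| ≤ l₃ ≤ l₁+l₂ = [2,4]; l₃=6 is outside  ✗
parity: l₁+l₂+l₃ = 10 is even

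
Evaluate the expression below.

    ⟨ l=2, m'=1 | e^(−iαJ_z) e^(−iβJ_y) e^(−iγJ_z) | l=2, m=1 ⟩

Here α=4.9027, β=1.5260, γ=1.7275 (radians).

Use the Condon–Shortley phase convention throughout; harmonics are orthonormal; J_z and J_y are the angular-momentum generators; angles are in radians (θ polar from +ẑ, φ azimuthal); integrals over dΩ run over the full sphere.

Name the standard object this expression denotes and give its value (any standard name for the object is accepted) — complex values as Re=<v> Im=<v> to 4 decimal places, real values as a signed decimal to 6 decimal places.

Wigner D-matrix element, Re=-0.4473 Im=0.1617

This is a Wigner D-matrix element — the rotation-matrix element ⟨l m'| R(α,β,γ) |l m⟩ in the angular-momentum basis.
Split into d^2_{1,1}(β=1.5260) × two z-phases.
With c≡cos(β/2)=0.722766 and s≡sin(β/2)=0.691093, N=[6·1·6·1]^{1/2}=6.000000
The bounds max(0,m−m')=0 and min(l+m,l−m')=1 give 2 terms
  k=0: (−1)^0·6.0000/(6)·0.7228^4·0.6911^0 = +0.272892
  k=1: (−1)^1·6.0000/(2)·0.7228^2·0.6911^2 = -0.748496
d^2_{1,1}(1.5260) = +0.272892 -0.748496 = -0.475604
Attach z-rotation phases: D = e^{-i(1)(4.9027)}·(-0.475604)·e^{-i(1)(1.7275)} = -0.447254+0.161749i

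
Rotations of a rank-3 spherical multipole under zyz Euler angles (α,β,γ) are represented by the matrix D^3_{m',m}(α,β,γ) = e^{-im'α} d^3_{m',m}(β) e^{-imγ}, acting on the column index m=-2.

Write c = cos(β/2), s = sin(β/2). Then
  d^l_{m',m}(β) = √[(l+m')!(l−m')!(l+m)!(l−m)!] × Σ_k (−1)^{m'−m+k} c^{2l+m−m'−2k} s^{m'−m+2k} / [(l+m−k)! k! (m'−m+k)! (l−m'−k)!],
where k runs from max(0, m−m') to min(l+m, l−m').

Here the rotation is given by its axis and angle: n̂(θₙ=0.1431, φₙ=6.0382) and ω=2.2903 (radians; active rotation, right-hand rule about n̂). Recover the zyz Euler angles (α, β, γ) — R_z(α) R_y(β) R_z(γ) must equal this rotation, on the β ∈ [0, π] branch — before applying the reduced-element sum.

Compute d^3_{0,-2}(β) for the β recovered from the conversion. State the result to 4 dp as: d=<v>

d=0.0878

Axis–angle → zyz. n̂ = (sinθₙcosφₙ, sinθₙsinφₙ, cosθₙ) = (+0.138354, -0.034589, +0.989779), ω = 2.2903.
R = I cosω + sinω [n̂]ₓ + (1−cosω) n̂n̂ᵀ gives
  R = [-0.627255, -0.752384, +0.201169; +0.736506, -0.657027, -0.160858; +0.253200, +0.047263, +0.966259]
β = atan2(√(R₁₃²+R₂₃²), R₃₃) = 0.260510; α = atan2(R₂₃, R₁₃) mod 2π = 5.608677; γ = atan2(R₃₂, −R₃₁) mod 2π = 2.957055
d^3_{0,-2}(β=0.2605) via the finite sum:
Half-angle: c=0.991529, s=0.129887. N=√(6·6·1·120)=65.726707
k∈{0,1} keeps every argument non-negative
  k=0: (−1)^2·65.7267/(12)·0.9915^4·0.1299^2 = +0.089313
  k=1: (−1)^3·65.7267/(12)·0.9915^2·0.1299^4 = -0.001533
d^3_{0,-2}(0.2605) = +0.089313 -0.001533 = +0.087780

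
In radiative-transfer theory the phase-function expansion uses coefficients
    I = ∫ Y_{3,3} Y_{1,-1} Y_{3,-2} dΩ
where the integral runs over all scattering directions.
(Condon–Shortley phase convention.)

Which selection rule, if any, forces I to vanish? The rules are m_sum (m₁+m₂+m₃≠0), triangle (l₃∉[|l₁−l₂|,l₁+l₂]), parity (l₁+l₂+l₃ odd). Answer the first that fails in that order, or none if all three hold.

parity

m₁+m₂+m₃ = 3 − 1 − 2 = 0  ✓
triangle: |3−1|=2 ≤ l₃=3 ≤ 3+1=4  ✓
parity: l₁+l₂+l₃ = 7 is odd  ✗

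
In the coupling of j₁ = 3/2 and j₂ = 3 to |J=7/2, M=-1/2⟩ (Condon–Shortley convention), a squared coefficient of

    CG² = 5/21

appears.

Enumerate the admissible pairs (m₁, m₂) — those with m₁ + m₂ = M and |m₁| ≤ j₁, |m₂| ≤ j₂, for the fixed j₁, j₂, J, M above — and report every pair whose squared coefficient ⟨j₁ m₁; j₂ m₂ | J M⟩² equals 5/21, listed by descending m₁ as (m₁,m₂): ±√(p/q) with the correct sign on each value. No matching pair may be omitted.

(3/2,-2): +√(5/21)

Admissible pairs with m₁+m₂ = M = -1/2: (-3/2,1), (-1/2,0), (1/2,-1), (3/2,-2)
  (m₁,m₂)=(3/2,-2): CG² = 5/21, CG = +√(5/21)   ← matches the target
  (m₁,m₂)=(1/2,-1): CG² = 2/7, CG = +√(2/7)
  (m₁,m₂)=(-1/2,0): CG² = 2/21, CG = −√(2/21)
  (m₁,m₂)=(-3/2,1): CG² = 8/21, CG = −√(8/21)
Pairs with CG² = 5/21: (3/2,-2): +√(5/21)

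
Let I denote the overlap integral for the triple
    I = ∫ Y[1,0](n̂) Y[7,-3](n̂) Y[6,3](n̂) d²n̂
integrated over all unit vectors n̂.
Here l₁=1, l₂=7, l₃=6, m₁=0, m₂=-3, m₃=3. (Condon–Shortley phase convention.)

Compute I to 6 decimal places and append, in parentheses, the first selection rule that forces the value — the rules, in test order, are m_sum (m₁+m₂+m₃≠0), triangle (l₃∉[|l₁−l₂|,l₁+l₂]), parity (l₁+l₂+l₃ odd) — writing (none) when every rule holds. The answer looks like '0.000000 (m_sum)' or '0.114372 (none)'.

-0.221293 (none)

Rules hold: Σm=0, L=14 even, 6≤6≤8.
N = 3·15·13 = 585
Δ = 2!·0!·12!/15! = 1/1365
Racah Σ t=1..1: t=1:−1/518400 = -1/518400
⇒ 3j(1 7 6; 0 0 0)² = 7/195, sgn -1
Racah Σ t=1..1: t=1:−1/2177280 = -1/2177280
⇒ 3j(1 7 6; 0 -3 3)² = 8/273, sgn +1
4πI² = N·(3j₀)²·(3jₘ)² = 8/13
I = -1·√(0.615385/4π) = -0.22129336
No selection rule forces the value: the integral is nonzero (none).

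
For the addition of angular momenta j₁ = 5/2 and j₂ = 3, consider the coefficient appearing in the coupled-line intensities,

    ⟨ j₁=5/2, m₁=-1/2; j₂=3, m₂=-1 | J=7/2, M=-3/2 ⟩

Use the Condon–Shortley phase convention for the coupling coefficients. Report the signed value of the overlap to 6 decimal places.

-0.487950  (= −√(5/21))

√[8·2!3!4!/10! · 2!3!2!4!2!5!] = √(3072/35)
  +(−1)^0/∏(0,2,3,2,0,2)! = 1/48  (running 1/48)
  +(−1)^1/∏(1,1,2,1,1,3)! = -1/12  (running -1/16)
  +(−1)^2/∏(2,0,1,0,2,4)! = 1/96  (running -5/96)
⟨..|..⟩ = √(3072/35)·(-5/96) = -0.487950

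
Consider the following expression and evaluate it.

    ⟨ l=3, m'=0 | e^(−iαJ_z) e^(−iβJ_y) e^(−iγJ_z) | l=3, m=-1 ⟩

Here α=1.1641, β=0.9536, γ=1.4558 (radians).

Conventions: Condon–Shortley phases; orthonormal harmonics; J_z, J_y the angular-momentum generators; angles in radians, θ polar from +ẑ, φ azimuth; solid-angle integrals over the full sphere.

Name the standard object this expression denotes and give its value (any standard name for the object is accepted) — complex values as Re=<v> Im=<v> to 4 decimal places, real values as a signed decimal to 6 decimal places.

Wigner D-matrix element, Re=-0.0273 Im=-0.2367

This is a Wigner D-matrix element — the rotation-matrix element ⟨l m'| R(α,β,γ) |l m⟩ in the angular-momentum basis.
First d^3_{0,-1}(β=0.9536), then the phase factors e^{-i(0)α} and e^{-i(-1)γ}:
c=cos(0.953600/2)=0.888468, s=sin(0.953600/2)=0.458938; N=√[6·6·2·24]=41.569219
k∈{0,1,2} keeps every argument non-negative
  k=0: (−1)^1·41.5692/(12)·0.8885^5·0.4589^1 = -0.880145
  k=1: (−1)^2·41.5692/(4)·0.8885^3·0.4589^3 = +0.704532
  k=2: (−1)^3·41.5692/(12)·0.8885^1·0.4589^5 = -0.062662
d^3_{0,-1}(0.9536) = -0.880145 +0.704532 -0.062662 = -0.238275
Phases: e^{-i·(0)·1.1641}=+1.000000+0.000000i, e^{-i·(-1)·1.4558}=+0.114743+0.993395i ⇒ D=-0.027340-0.236701i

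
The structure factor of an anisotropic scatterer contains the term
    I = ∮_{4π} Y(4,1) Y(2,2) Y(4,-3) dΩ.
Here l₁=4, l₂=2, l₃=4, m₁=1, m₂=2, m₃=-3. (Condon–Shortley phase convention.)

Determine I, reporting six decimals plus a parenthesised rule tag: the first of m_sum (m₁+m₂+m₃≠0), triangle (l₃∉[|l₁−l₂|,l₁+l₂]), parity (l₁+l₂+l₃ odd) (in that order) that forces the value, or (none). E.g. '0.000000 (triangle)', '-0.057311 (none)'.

0.159270 (none)

m-sum 0 ✓  L=10 even ✓  2≤4≤6 ✓
Π(2lᵢ+1) = 9×5×9 = 405
triangle coeff Δ(4,2,4) = 1/13860
Σ_t [0,2]: t=0:+1/192 t=1:−1/36 t=2:+1/192 = -5/288
(3j)²=20/693 [(4 2 4; 0 0 0)], sign=-1
Σ_t [2,2]: t=2:+1/480 = 1/480
(3j)²=3/110 [(4 2 4; 1 2 -3)], sign=-1
⇒ 4πI² = 270/847
I = (+1)√(270/847/(4π)) = 0.15927046
No selection rule forces the value: the integral is nonzero (none).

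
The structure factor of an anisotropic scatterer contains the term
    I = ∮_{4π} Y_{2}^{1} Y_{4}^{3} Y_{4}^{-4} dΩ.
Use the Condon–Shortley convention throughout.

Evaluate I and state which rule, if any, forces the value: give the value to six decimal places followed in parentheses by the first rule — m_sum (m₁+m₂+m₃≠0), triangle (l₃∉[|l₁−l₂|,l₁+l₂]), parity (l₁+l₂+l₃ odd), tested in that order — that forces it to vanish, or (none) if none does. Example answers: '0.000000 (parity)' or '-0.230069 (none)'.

Checks pass: Σm=0; 10 even; l₃=4∈[2,6].
(2·2+1)(2·4+1)(2·4+1) = 405
Δ: 2! 2! 6! / 11! → 1/13860
sum: t=0:+1/192 t=1:−1/36 t=2:+1/192 = -5/288
3j²(2 4 4; 0 0 0) = Δ·Π!·Σ² = 20/693  (sign -1)
sum: t=1:−1/1440 = -1/1440
3j²(2 4 4; 1 3 -4) = Δ·Π!·Σ² = 7/165  (sign -1)
combine: 4πI² = 405·20/693·7/165 = 60/121
take √, sign +1: I = 0.19864517
No selection rule forces the value: the integral is nonzero (none).

0.198645 (none)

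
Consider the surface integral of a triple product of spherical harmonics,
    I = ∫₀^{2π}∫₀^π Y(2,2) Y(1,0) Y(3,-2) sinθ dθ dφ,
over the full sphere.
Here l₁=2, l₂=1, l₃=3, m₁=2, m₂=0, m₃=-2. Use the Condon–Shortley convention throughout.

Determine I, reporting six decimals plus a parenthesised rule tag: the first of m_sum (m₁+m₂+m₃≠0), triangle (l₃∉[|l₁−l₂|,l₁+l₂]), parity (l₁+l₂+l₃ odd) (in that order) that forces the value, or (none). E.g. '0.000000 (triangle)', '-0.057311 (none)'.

0.184674 (none)

Checks pass: Σm=0; 6 even; l₃=3∈[1,3].
(2·2+1)(2·1+1)(2·3+1) = 105
Δ: 0! 4! 2! / 7! → 1/105
sum: t=0:+1/4 = 1/4
3j²(2 1 3; 0 0 0) = Δ·Π!·Σ² = 3/35  (sign -1)
sum: t=0:+1/24 = 1/24
3j²(2 1 3; 2 0 -2) = Δ·Π!·Σ² = 1/21  (sign -1)
combine: 4πI² = 105·3/35·1/21 = 3/7
take √, sign +1: I = 0.18467439
No selection rule forces the value: the integral is nonzero (none).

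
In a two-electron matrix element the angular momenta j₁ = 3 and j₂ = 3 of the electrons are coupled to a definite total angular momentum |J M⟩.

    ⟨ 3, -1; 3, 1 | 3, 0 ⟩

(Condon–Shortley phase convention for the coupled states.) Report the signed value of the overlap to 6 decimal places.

+0.408248

triangle: 3!*3!*3!/10! = 216/3628800
(j±m)!: 2!*4!*4!*2!*3!*3! = 82944
prefactor² = (2J+1)*Δ*N² = 864/25
  k=1: −1/(1!*2!*3!*3!*0!*0!) = -1/72
  k=2: +1/(2!*1!*2!*2!*1!*1!) = 1/8
  k=3: −1/(3!*0!*1!*1!*2!*2!) = -1/24
Σ = 5/72  ⇒  CG² = 864/25*(5/72)² = 1/6
CG = +√(1/6) = +0.408248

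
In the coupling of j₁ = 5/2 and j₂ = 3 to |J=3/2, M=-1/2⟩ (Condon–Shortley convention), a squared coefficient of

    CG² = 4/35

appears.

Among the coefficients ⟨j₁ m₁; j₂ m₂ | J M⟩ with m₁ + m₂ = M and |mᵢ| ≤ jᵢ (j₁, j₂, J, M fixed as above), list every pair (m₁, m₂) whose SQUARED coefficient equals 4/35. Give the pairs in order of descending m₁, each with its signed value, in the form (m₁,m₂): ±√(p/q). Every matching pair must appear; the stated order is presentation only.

(-1/2,0): +√(4/35)

Admissible pairs with m₁+m₂ = M = -1/2: (-5/2,2), (-3/2,1), (-1/2,0), (1/2,-1), (3/2,-2), (5/2,-3)
  (m₁,m₂)=(5/2,-3): CG² = 5/14, CG = +√(5/14)
  (m₁,m₂)=(3/2,-2): CG² = 1/21, CG = −√(1/21)
  (m₁,m₂)=(1/2,-1): CG² = 1/105, CG = −√(1/105)
  (m₁,m₂)=(-1/2,0): CG² = 4/35, CG = +√(4/35)   ← matches the target
  (m₁,m₂)=(-3/2,1): CG² = 7/30, CG = −√(7/30)
  (m₁,m₂)=(-5/2,2): CG² = 5/21, CG = +√(5/21)
Pairs with CG² = 4/35: (-1/2,0): +√(4/35)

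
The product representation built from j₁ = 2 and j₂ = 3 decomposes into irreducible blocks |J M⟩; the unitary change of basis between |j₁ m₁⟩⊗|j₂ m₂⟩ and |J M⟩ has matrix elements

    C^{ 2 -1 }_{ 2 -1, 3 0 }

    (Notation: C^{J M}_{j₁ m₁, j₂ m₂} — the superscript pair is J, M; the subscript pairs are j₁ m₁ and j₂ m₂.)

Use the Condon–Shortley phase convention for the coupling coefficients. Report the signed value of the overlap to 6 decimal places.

j₁+j₂−J=3  J+j₁−j₂=1  J−j₁+j₂=3  j₁+j₂+J+1=8
(j₁±m₁, j₂±m₂, J±M) = (1,3,3,3,1,3)
P² = 81/14
sum k=2..3:
  [2] +1/4 = 1/4
  [3] −1/36 = -1/36
S = 2/9
C² = P²·S² = 2/7 ; C = +0.534522

+0.534522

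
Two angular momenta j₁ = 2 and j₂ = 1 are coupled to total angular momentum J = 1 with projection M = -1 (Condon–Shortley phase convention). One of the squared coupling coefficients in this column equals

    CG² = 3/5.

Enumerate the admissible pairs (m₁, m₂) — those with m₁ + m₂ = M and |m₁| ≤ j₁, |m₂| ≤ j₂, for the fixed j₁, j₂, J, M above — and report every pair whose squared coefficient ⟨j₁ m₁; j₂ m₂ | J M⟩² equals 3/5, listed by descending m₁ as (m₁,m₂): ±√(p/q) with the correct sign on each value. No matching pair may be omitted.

Admissible pairs with m₁+m₂ = M = -1: (-2,1), (-1,0), (0,-1)
  (m₁,m₂)=(0,-1): CG² = 1/10, CG = +√(1/10)
  (m₁,m₂)=(-1,0): CG² = 3/10, CG = −√(3/10)
  (m₁,m₂)=(-2,1): CG² = 3/5, CG = +√(3/5)   ← matches the target
Pairs with CG² = 3/5: (-2,1): +√(3/5)

(-2,1): +√(3/5)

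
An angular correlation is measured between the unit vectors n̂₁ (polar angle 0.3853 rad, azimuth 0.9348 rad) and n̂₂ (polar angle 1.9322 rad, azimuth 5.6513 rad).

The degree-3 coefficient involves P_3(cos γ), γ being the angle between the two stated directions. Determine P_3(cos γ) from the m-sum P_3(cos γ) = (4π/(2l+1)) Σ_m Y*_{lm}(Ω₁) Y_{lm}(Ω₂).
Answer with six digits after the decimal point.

Summing Y*_{l m}(θ₁,φ₁)·Y_{l m}(θ₂,φ₂) over m ∈ [−3, 3]; prefactor 4π/(2·3+1) = 1.795196:
  m=-3: (-0.020902, 0.007328) × (-0.108992, 0.323618) = (-0.000093, -0.007563)  (running Σ = (-0.000093, -0.007563))
  m=-2: (-0.039380, 0.127848) × (-0.095558, -0.301397) = (0.042296, -0.000348)  (running Σ = (0.042203, -0.007911))
  m=-1: (0.237632, 0.321846) × (-0.091445, -0.066939) = (-0.000186, -0.045338)  (running Σ = (0.042016, -0.053249))
  m=0: (0.447395, -0.000000) × (0.313367, 0.000000) = (0.140199, 0.000000)  (running Σ = (0.182215, -0.053249))
  m=1: (-0.237632, 0.321846) × (0.091445, -0.066939) = (-0.000186, 0.045338)  (running Σ = (0.182029, -0.007911))
  m=2: (-0.039380, -0.127848) × (-0.095558, 0.301397) = (0.042296, 0.000348)  (running Σ = (0.224325, -0.007563))
  m=3: (0.020902, 0.007328) × (0.108992, 0.323618) = (-0.000093, 0.007563)  (running Σ = (0.224231, -0.000000))
Σ over m = (0.224231, -0.000000); ×(4π/7) → (0.402539, -0.000000). Real part: 0.402539

0.402539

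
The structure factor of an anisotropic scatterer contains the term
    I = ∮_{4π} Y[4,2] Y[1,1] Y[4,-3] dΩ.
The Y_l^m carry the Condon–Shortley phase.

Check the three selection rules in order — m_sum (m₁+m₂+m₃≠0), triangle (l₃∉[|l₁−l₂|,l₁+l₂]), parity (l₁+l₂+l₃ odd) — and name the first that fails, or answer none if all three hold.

parity

azimuthal sum: 2 + 1 − 3 = 0  ✓
3 ≤ 4 ≤ 5 (triangle on l)  ✓
L = 4 + 1 + 4 = 9 (odd)  ✗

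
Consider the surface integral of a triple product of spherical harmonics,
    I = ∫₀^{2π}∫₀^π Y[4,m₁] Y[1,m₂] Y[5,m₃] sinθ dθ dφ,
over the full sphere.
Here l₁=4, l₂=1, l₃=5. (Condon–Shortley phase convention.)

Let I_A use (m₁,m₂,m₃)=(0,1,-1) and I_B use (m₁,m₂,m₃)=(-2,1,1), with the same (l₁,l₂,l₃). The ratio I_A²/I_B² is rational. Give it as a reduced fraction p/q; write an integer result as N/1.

Same 4,1,5: normalisation and zero-m 3j drop out of the ratio.
A: Δ: 0! 8! 2! / 11! → 1/495; sum: t=0:+1/1152 = 1/1152; 3j²(4 1 5; 0 1 -1) = Δ·Π!·Σ² = 1/33  (sign +1)
B: Δ: 0! 8! 2! / 11! → 1/495; sum: t=0:+1/2880 = 1/2880; 3j²(4 1 5; -2 1 1) = Δ·Π!·Σ² = 2/165  (sign +1)
I_A²/I_B² = (1/33)/(2/165) = 5/2

5/2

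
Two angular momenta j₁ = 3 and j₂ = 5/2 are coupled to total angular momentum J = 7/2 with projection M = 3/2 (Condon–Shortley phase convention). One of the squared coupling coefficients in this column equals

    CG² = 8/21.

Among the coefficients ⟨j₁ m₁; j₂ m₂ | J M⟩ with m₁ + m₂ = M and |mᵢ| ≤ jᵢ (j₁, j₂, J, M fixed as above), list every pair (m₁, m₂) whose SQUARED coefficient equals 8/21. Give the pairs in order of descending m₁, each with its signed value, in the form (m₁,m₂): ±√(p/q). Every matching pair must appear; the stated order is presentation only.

Admissible pairs with m₁+m₂ = M = 3/2: (-1,5/2), (0,3/2), (1,1/2), (2,-1/2), (3,-3/2)
  (m₁,m₂)=(3,-3/2): CG² = 2/7, CG = +√(2/7)
  (m₁,m₂)=(2,-1/2): CG² = 2/21, CG = +√(2/21)
  (m₁,m₂)=(1,1/2): CG² = 5/21, CG = −√(5/21)
  (m₁,m₂)=(0,3/2): CG² = 0/1, CG = 0
  (m₁,m₂)=(-1,5/2): CG² = 8/21, CG = +√(8/21)   ← matches the target
Pairs with CG² = 8/21: (-1,5/2): +√(8/21)

(-1,5/2): +√(8/21)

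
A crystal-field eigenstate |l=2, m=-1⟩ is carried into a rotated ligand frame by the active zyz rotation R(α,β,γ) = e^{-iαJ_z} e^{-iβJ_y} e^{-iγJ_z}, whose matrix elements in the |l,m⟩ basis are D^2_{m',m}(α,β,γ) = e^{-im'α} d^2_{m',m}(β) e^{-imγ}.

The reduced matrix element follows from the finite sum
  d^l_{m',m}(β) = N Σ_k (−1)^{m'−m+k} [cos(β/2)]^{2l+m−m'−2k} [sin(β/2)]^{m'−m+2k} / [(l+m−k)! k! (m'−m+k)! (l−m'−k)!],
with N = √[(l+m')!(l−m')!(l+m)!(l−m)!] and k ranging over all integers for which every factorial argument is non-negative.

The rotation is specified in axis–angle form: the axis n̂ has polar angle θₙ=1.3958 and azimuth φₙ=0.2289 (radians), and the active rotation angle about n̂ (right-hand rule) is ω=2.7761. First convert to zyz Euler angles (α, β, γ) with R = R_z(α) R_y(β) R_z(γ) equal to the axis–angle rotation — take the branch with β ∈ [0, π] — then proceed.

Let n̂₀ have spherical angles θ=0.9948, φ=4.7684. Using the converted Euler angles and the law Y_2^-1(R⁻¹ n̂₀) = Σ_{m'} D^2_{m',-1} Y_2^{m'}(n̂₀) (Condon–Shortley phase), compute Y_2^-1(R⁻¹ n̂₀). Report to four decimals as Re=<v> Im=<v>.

Axis–angle → zyz. n̂ = (sinθₙcosφₙ, sinθₙsinφₙ, cosθₙ) = (+0.959042, +0.223441, +0.174105), ω = 2.7761.
R = I cosω + sinω [n̂]ₓ + (1−cosω) n̂n̂ᵀ gives
  R = [+0.844824, +0.352198, +0.402778; +0.476651, -0.837394, -0.267536; +0.243058, +0.418005, -0.875325]
β = atan2(√(R₁₃²+R₂₃²), R₃₃) = 2.636904; α = atan2(R₂₃, R₁₃) mod 2π = 5.696873; γ = atan2(R₃₂, −R₃₁) mod 2π = 2.097481
Need the full column D^2_{m',-1} for m'=−2..2 at α=5.6969, β=2.6369, γ=2.0975.
cos(β/2)=0.249675, sin(β/2)=0.968330
d^2_{-2,-1}: single k=1 term ⇒ +0.030142;  D = +0.018144+0.024070i
d^2_{-1,-1}: k∈[0..1] ⇒ +0.003886 -0.175354 = -0.171468;  D = -0.010218-0.171164i
d^2_{0,-1}: k∈[0..1] ⇒ -0.036917 +0.555290 = +0.518373;  D = -0.260571+0.448123i
d^2_{1,-1}: k∈[0..1] ⇒ +0.175354 -0.879211 = -0.703857;  D = +0.631379-0.311088i
d^2_{2,-1}: single k=0 term ⇒ -0.453392;  D = +0.449654+0.058106i
Y_2^{m'}(θ=0.9948,φ=4.7684) and Σ D·Y over m':
  (+0.0181+0.0241i)·(-0.2700+0.0304i)  (-0.0102-0.1712i)·(+0.0198+0.3523i)  (-0.2606+0.4481i)·(-0.0347+0.0000i)  (+0.6314-0.3111i)·(-0.0198+0.3523i)  (+0.4497+0.0581i)·(-0.2700-0.0304i)
Y_2^-1(R⁻¹ n̂) = +0.041019+0.170785i

Re=0.0410 Im=0.1708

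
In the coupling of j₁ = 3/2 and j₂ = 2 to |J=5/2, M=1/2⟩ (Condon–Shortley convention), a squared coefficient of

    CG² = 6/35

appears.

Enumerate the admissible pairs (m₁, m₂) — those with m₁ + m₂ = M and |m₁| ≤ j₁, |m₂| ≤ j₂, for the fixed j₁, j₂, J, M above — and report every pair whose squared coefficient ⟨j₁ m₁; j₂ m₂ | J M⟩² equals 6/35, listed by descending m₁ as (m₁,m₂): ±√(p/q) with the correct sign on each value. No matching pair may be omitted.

Admissible pairs with m₁+m₂ = M = 1/2: (-3/2,2), (-1/2,1), (1/2,0), (3/2,-1)
  (m₁,m₂)=(3/2,-1): CG² = 27/70, CG = +√(27/70)
  (m₁,m₂)=(1/2,0): CG² = 3/35, CG = +√(3/35)
  (m₁,m₂)=(-1/2,1): CG² = 5/14, CG = −√(5/14)
  (m₁,m₂)=(-3/2,2): CG² = 6/35, CG = −√(6/35)   ← matches the target
Pairs with CG² = 6/35: (-3/2,2): −√(6/35)

(-3/2,2): −√(6/35)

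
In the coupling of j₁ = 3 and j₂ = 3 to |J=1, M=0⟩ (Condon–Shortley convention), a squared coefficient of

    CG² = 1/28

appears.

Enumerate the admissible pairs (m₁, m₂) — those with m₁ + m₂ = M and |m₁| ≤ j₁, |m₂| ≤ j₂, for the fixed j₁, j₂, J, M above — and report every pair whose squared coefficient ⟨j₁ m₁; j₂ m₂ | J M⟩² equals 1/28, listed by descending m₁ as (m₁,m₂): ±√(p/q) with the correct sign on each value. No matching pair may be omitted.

Admissible pairs with m₁+m₂ = M = 0: (-3,3), (-2,2), (-1,1), (0,0), (1,-1), (2,-2), (3,-3)
  (m₁,m₂)=(3,-3): CG² = 9/28, CG = +√(9/28)
  (m₁,m₂)=(2,-2): CG² = 1/7, CG = −√(1/7)
  (m₁,m₂)=(1,-1): CG² = 1/28, CG = +√(1/28)   ← matches the target
  (m₁,m₂)=(0,0): CG² = 0/1, CG = 0
  (m₁,m₂)=(-1,1): CG² = 1/28, CG = −√(1/28)   ← matches the target
  (m₁,m₂)=(-2,2): CG² = 1/7, CG = +√(1/7)
  (m₁,m₂)=(-3,3): CG² = 9/28, CG = −√(9/28)
Pairs with CG² = 1/28: (1,-1): +√(1/28); (-1,1): −√(1/28)

(1,-1): +√(1/28); (-1,1): −√(1/28)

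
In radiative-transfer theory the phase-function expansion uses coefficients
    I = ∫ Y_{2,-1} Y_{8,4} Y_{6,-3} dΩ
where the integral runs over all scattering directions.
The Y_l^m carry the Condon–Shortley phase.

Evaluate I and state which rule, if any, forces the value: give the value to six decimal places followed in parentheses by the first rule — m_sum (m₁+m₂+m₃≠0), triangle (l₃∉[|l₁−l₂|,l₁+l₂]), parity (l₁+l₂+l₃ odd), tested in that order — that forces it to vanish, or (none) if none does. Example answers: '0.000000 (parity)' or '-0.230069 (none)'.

Checks pass: Σm=0; 16 even; l₃=6∈[6,10].
(2·2+1)(2·8+1)(2·6+1) = 1105
Δ: 4! 0! 12! / 17! → 1/30940
sum: t=2:+1/2073600 = 1/2073600
3j²(2 8 6; 0 0 0) = Δ·Π!·Σ² = 28/1105  (sign +1)
sum: t=3:−1/13063680 = -1/13063680
3j²(2 8 6; -1 4 -3) = Δ·Π!·Σ² = 44/1547  (sign +1)
combine: 4πI² = 1105·28/1105·44/1547 = 176/221
take √, sign +1: I = 0.25174176
No selection rule forces the value: the integral is nonzero (none).

0.251742 (none)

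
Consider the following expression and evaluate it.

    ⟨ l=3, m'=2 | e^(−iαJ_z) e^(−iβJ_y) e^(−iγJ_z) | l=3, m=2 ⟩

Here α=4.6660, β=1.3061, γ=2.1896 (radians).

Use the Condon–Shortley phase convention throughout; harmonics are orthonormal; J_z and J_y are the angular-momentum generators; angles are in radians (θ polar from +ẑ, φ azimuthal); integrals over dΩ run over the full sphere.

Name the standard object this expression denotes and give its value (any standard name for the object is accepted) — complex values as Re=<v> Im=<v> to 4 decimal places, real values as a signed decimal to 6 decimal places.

This is a Wigner D-matrix element — the rotation-matrix element ⟨l m'| R(α,β,γ) |l m⟩ in the angular-momentum basis.
D^3_{2,2}(4.6660,1.3061,2.1896) = e^{-i·2·4.6660}·d^3_{2,2}(1.3061)·e^{-i·2·2.1896}. Compute d first:
Half-angle: c=0.794234, s=0.607612. N=√(120·1·120·1)=120.000000
k: max(0,(2)−(2))=0 … min(3+(2),3−(2))=1
  k=0: (−1)^0·120.0000/(120)·0.7942^6·0.6076^0 = +0.251010
  k=1: (−1)^1·120.0000/(24)·0.7942^4·0.6076^2 = -0.734542
d^3_{2,2}(1.3061) = +0.251010 -0.734542 = -0.483532
Attach z-rotation phases: D = e^{-i(2)(4.6660)}·(-0.483532)·e^{-i(2)(2.1896)} = -0.199796+0.440323i

Wigner D-matrix element, Re=-0.1998 Im=0.4403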